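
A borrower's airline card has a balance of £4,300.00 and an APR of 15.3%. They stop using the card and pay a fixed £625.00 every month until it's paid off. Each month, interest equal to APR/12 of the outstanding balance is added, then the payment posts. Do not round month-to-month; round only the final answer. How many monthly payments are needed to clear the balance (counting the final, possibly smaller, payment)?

Monthly rate r = 15.3%/12 = 1.275% = 0.01275.
Recurrence: B ← B·(1+r) − £625.00.
Month 1: interest £54.83; balance after payment £3,729.82.
Month 2: interest £47.56; balance after payment £3,152.38.
Closed form: n = −ln(1 − rB₀/P)/ln(1+r) = −ln(0.91228)/ln(1.01275) ≈ 7.246, so the balance reaches zero during payment 8.

8 payments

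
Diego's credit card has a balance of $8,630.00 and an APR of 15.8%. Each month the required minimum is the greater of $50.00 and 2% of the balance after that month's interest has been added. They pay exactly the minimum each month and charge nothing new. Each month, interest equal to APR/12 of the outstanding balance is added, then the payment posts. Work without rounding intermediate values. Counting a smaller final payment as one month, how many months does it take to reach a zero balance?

257 months

Monthly rate r = 15.8%/12 = 1.31667% = 0.0131667.
While 2% of the post-interest balance exceeds $50.00, each month B ← (B·(1+r))·(1 − 0.02), i.e. B shrinks by the factor (1+r)·0.98 = 0.9929.
This holds for months 1–176. Entering month 177 the balance is $2,463.98; 2% of the post-interest balance is now below $50.00, so the flat $50.00 minimum applies from here.
From month 177 a fixed $50.00 at rate r clears $2,463.98 in 81 more payments. Total: 176 + 81 = 257 months.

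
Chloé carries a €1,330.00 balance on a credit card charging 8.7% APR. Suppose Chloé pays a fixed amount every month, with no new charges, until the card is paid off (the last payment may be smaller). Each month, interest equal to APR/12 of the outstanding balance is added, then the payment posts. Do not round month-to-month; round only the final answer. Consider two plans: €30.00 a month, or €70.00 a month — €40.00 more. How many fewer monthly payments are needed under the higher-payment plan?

Monthly rate r = 8.7%/12 = 0.725% = 0.00725.
At €30.00/mo: n = ⌈−ln(1 − rB₀/P)/ln(1+r)⌉ = 54 payments (last €20.31); total interest = total paid − €1,330.00 = €280.31.
At €70.00/mo: 21 payments (last €36.24); total interest €106.24.
Payments saved = 54 − 21 = 33.

33 fewer payments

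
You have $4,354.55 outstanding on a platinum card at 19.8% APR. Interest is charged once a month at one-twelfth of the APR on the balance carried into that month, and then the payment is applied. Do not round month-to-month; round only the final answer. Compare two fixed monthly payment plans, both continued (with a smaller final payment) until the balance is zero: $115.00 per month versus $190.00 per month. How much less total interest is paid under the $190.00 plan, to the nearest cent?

$1,372.80

Monthly rate r = 19.8%/12 = 1.65% = 0.0165.
At $115.00/mo: n = ⌈−ln(1 − rB₀/P)/ln(1+r)⌉ = 60 payments (last $103.35); total interest = total paid − $4,354.55 = $2,533.80.
At $190.00/mo: 30 payments (last $5.55); total interest $1,161.00.
Interest saved = $2,533.80 − $1,161.00 = $1,372.80.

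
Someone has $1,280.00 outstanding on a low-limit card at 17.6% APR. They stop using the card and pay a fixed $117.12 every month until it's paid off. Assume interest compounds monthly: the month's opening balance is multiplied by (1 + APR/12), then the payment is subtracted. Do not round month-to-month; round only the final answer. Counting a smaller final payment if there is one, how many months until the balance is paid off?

Monthly rate r = 17.6%/12 = 1.46667% = 0.0146667.
Recurrence: B ← B·(1+r) − $117.12.
Month 1: interest $18.77; balance after payment $1,181.65.
Month 2: interest $17.33; balance after payment $1,081.86.
Closed form: n = −ln(1 − rB₀/P)/ln(1+r) = −ln(0.83971)/ln(1.01467) ≈ 11.999, so the balance reaches zero during payment 12.

12 payments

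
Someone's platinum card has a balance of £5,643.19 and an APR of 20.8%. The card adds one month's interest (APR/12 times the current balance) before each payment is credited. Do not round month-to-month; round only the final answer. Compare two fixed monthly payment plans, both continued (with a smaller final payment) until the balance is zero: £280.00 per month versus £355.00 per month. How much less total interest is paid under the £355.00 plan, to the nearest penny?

£343.39

Monthly rate r = 20.8%/12 = 1.73333% = 0.0173333.
At £280.00/mo: n = ⌈−ln(1 − rB₀/P)/ln(1+r)⌉ = 26 payments (last £2.43); total interest = total paid − £5,643.19 = £1,359.24.
At £355.00/mo: 19 payments (last £269.04); total interest £1,015.85.
Interest saved = £1,359.24 − £1,015.85 = £343.39.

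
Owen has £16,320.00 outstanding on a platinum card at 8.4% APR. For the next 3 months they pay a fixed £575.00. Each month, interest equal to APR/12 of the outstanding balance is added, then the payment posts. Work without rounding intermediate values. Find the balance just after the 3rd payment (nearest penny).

Monthly rate r = 8.4%/12 = 0.7% = 0.007.
Each month: B ← B·(1+r) − £575.00.
Month 1: interest £114.24; balance after payment £15,859.24.
Month 2: interest £111.01; balance after payment £15,395.25.
Month 3: interest £107.77; balance after payment £14,928.02.

£14,928.02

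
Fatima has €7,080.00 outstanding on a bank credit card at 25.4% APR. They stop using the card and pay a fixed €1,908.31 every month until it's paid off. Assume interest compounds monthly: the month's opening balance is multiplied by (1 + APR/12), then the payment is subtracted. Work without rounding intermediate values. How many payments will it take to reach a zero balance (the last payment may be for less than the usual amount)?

Monthly rate r = 25.4%/12 = 2.11667% = 0.0211667.
Recurrence: B ← B·(1+r) − €1,908.31.
Month 1: interest €149.86; balance after payment €5,321.55.
Month 2: interest €112.64; balance after payment €3,525.88.
Month 3: interest €74.63; balance after payment €1,692.20.
Month 4: interest €35.82; balance after payment €0.00.

4 payments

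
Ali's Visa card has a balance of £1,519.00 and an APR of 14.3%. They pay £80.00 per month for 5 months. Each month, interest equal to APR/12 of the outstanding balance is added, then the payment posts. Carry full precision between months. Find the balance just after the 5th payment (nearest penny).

£1,202.04

Monthly rate r = 14.3%/12 = 1.19167% = 0.0119167.
Each month: B ← B·(1+r) − £80.00.
Month 1: interest £18.10; balance after payment £1,457.10.
Month 2: interest £17.36; balance after payment £1,394.47.
Month 3: interest £16.62; balance after payment £1,331.08.
Month 4: interest £15.86; balance after payment £1,266.94.
Month 5: interest £15.10; balance after payment £1,202.04.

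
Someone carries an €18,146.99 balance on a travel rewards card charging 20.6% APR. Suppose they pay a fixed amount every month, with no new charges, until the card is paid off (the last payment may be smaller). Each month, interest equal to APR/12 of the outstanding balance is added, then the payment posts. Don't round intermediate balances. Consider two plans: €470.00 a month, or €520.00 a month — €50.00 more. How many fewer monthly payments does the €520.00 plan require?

Monthly rate r = 20.6%/12 = 1.71667% = 0.0171667.
At €470.00/mo: n = ⌈−ln(1 − rB₀/P)/ln(1+r)⌉ = 64 payments (last €409.21); total interest = total paid − €18,146.99 = €11,872.22.
At €520.00/mo: 54 payments (last €364.16); total interest €9,777.17.
Payments saved = 64 − 54 = 10.

10 fewer payments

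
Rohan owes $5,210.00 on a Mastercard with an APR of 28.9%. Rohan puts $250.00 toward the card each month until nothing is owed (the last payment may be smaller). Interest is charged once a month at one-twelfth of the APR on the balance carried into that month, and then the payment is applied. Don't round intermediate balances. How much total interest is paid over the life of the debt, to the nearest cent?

Monthly rate r = 28.9%/12 = 2.40833% = 0.0240833.
Payoff takes n = ⌈−ln(1 − rB₀/P)/ln(1+r)⌉ = ⌈29.286⌉ = 30 payments; the last is $72.13.
Total paid = 29·$250.00 + $72.13 = $7,322.13.
Total interest = total paid − principal = $7,322.13 − $5,210.00 = $2,112.13.

$2,112.13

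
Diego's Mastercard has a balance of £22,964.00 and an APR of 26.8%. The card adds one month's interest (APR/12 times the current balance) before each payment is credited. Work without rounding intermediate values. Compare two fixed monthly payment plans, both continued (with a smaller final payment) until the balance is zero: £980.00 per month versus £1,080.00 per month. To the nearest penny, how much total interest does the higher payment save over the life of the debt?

£1,380.42

Monthly rate r = 26.8%/12 = 2.23333% = 0.0223333.
At £980.00/mo: n = ⌈−ln(1 − rB₀/P)/ln(1+r)⌉ = 34 payments (last £536.82); total interest = total paid − £22,964.00 = £9,912.82.
At £1,080.00/mo: 30 payments (last £176.40); total interest £8,532.40.
Interest saved = £9,912.82 − £8,532.40 = £1,380.42.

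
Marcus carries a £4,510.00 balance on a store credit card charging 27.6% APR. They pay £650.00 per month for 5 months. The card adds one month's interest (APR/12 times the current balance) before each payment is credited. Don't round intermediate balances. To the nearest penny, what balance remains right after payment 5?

£1,650.08

Monthly rate r = 27.6%/12 = 2.3% = 0.023.
Each month: B ← B·(1+r) − £650.00.
Month 1: interest £103.73; balance after payment £3,963.73.
Month 2: interest £91.17; balance after payment £3,404.90.
Month 3: interest £78.31; balance after payment £2,833.21.
Month 4: interest £65.16; balance after payment £2,248.37.
Month 5: interest £51.71; balance after payment £1,650.08.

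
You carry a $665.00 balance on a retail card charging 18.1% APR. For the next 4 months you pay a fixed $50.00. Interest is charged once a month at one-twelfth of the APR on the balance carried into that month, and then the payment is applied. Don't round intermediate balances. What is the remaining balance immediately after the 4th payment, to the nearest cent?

$501.47

Monthly rate r = 18.1%/12 = 1.50833% = 0.0150833.
Each month: B ← B·(1+r) − $50.00.
Month 1: interest $10.03; balance after payment $625.03.
Month 2: interest $9.43; balance after payment $584.46.
Month 3: interest $8.82; balance after payment $543.27.
Month 4: interest $8.19; balance after payment $501.47.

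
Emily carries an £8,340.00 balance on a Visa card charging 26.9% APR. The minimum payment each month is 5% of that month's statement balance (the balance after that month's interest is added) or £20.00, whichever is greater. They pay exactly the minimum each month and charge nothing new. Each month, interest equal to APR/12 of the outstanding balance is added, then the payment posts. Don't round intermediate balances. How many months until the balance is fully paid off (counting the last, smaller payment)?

132 months

Monthly rate r = 26.9%/12 = 2.24167% = 0.0224167.
While 5% of the post-interest balance exceeds £20.00, each month B ← (B·(1+r))·(1 − 0.05), i.e. B shrinks by the factor (1+r)·0.95 = 0.9713.
This holds for months 1–106. Entering month 107 the balance is £380.56; 5% of the post-interest balance is now below £20.00, so the flat £20.00 minimum applies from here.
From month 107 a fixed £20.00 at rate r clears £380.56 in 26 more payments. Total: 106 + 26 = 132 months.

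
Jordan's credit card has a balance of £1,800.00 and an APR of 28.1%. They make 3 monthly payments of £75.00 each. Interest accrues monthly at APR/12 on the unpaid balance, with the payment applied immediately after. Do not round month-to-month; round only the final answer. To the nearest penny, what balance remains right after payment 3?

Monthly rate r = 28.1%/12 = 2.34167% = 0.0234167.
Each month: B ← B·(1+r) − £75.00.
Month 1: interest £42.15; balance after payment £1,767.15.
Month 2: interest £41.38; balance after payment £1,733.53.
Month 3: interest £40.59; balance after payment £1,699.12.

£1,699.12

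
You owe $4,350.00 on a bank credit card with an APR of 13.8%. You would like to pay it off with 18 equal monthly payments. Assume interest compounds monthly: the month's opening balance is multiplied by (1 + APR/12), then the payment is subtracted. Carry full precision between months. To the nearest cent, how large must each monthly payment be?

Monthly rate r = 13.8%/12 = 1.15% = 0.0115.
Level-payment amortization: P = B₀·r / (1 − (1+r)^(−n)) = 4350.00·0.0115 / (1 − 1.0115^(−18)).
Denominator 1 − (1+r)^(−18) = 0.186019442.
P = 50.025 / 0.186019442 ≈ 268.92.

$268.92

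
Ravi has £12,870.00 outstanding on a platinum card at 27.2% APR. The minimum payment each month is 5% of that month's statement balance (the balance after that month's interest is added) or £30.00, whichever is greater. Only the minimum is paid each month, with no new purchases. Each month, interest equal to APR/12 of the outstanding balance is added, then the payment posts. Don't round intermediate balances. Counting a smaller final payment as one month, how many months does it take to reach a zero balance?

Monthly rate r = 27.2%/12 = 2.26667% = 0.0226667.
While 5% of the post-interest balance exceeds £30.00, each month B ← (B·(1+r))·(1 − 0.05), i.e. B shrinks by the factor (1+r)·0.95 = 0.97153.
This holds for months 1–107. Entering month 108 the balance is £585.54; 5% of the post-interest balance is now below £30.00, so the flat £30.00 minimum applies from here.
From month 108 a fixed £30.00 at rate r clears £585.54 in 27 more payments. Total: 107 + 27 = 134 months.

134 months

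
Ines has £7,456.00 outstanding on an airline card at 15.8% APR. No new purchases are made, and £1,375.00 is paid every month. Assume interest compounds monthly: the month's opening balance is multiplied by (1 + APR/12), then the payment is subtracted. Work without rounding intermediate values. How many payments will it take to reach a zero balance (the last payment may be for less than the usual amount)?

Monthly rate r = 15.8%/12 = 1.31667% = 0.0131667.
Recurrence: B ← B·(1+r) − £1,375.00.
Month 1: interest £98.17; balance after payment £6,179.17.
Month 2: interest £81.36; balance after payment £4,885.53.
Month 3: interest £64.33; balance after payment £3,574.86.
Month 4: interest £47.07; balance after payment £2,246.92.
Month 5: interest £29.58; balance after payment £901.51.
Month 6: interest £11.87; balance after payment £0.00.

6 payments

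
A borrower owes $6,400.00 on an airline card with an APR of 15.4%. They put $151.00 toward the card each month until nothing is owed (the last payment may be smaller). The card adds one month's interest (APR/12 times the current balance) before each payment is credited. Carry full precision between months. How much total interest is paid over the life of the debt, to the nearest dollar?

Monthly rate r = 15.4%/12 = 1.28333% = 0.0128333.
Payoff takes n = ⌈−ln(1 − rB₀/P)/ln(1+r)⌉ = ⌈61.569⌉ = 62 payments; the last is $86.14.
Total paid = 61·$151.00 + $86.14 = $9,297.14.
Total interest = total paid − principal = $9,297.14 − $6,400.00 = $2,897.14.

$2,897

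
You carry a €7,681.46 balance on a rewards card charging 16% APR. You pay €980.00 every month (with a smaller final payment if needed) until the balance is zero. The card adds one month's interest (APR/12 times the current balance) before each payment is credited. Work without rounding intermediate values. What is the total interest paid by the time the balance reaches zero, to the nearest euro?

Monthly rate r = 16%/12 = 1.33333% = 0.0133333.
Payoff takes n = ⌈−ln(1 − rB₀/P)/ln(1+r)⌉ = ⌈8.334⌉ = 9 payments; the last is €328.63.
Total paid = 8·€980.00 + €328.63 = €8,168.63.
Total interest = total paid − principal = €8,168.63 − €7,681.46 = €487.17.

€487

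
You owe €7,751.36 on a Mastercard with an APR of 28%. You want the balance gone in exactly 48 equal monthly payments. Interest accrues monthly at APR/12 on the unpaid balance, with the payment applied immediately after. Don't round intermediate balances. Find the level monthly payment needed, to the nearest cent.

Monthly rate r = 28%/12 = 2.33333% = 0.0233333.
Level-payment amortization: P = B₀·r / (1 − (1+r)^(−n)) = 7751.36·0.0233333 / (1 − 1.02333^(−48)).
Denominator 1 − (1+r)^(−48) = 0.669494871.
P = 180.865 / 0.669494871 ≈ 270.15.

€270.15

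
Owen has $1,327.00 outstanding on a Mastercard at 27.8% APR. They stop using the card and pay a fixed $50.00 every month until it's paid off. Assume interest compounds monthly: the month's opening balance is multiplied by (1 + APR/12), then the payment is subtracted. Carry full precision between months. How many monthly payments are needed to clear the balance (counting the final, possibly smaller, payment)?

42 months

Monthly rate r = 27.8%/12 = 2.31667% = 0.0231667.
Recurrence: B ← B·(1+r) − $50.00.
Month 1: interest $30.74; balance after payment $1,307.74.
Month 2: interest $30.30; balance after payment $1,288.04.
Closed form: n = −ln(1 − rB₀/P)/ln(1+r) = −ln(0.38516)/ln(1.02317) ≈ 41.660, so the balance reaches zero during payment 42.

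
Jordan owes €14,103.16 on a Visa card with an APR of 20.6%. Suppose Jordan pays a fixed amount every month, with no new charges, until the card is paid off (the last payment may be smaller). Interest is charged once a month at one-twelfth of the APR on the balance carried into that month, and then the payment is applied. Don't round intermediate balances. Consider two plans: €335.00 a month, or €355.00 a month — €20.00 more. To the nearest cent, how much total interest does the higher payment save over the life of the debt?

€1,350.22

Monthly rate r = 20.6%/12 = 1.71667% = 0.0171667.
At €335.00/mo: n = ⌈−ln(1 − rB₀/P)/ln(1+r)⌉ = 76 payments (last €120.30); total interest = total paid − €14,103.16 = €11,142.14.
At €355.00/mo: 68 payments (last €110.08); total interest €9,791.92.
Interest saved = €11,142.14 − €9,791.92 = €1,350.22.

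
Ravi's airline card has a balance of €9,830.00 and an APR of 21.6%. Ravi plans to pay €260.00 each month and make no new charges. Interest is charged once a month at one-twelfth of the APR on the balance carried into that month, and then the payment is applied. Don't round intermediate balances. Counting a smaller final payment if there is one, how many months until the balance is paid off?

64 payments

Monthly rate r = 21.6%/12 = 1.8% = 0.018.
Recurrence: B ← B·(1+r) − €260.00.
Month 1: interest €176.94; balance after payment €9,746.94.
Month 2: interest €175.44; balance after payment €9,662.38.
Closed form: n = −ln(1 − rB₀/P)/ln(1+r) = −ln(0.31946)/ln(1.018) ≈ 63.964, so the balance reaches zero during payment 64.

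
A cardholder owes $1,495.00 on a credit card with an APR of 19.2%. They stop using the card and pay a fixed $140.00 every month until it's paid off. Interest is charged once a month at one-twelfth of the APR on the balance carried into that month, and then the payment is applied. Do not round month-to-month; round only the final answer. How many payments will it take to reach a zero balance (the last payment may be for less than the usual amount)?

12 payments

Monthly rate r = 19.2%/12 = 1.6% = 0.016.
Recurrence: B ← B·(1+r) − $140.00.
Month 1: interest $23.92; balance after payment $1,378.92.
Month 2: interest $22.06; balance after payment $1,260.98.
Closed form: n = −ln(1 − rB₀/P)/ln(1+r) = −ln(0.82914)/ln(1.016) ≈ 11.804, so the balance reaches zero during payment 12.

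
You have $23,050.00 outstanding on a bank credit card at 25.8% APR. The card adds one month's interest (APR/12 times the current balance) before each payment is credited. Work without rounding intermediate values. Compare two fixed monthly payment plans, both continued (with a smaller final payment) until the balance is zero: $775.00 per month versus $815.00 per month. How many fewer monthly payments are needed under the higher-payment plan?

3 fewer payments

Monthly rate r = 25.8%/12 = 2.15% = 0.0215.
At $775.00/mo: n = ⌈−ln(1 − rB₀/P)/ln(1+r)⌉ = 48 payments (last $741.34); total interest = total paid − $23,050.00 = $14,116.34.
At $815.00/mo: 45 payments (last $26.77); total interest $12,836.77.
Payments saved = 48 − 45 = 3.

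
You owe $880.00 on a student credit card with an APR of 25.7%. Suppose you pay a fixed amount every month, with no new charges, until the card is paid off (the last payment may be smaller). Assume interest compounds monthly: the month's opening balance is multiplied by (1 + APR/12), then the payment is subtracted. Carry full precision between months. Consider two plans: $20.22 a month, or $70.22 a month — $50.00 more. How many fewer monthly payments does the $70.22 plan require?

Monthly rate r = 25.7%/12 = 2.14167% = 0.0214167.
At $20.22/mo: n = ⌈−ln(1 − rB₀/P)/ln(1+r)⌉ = 127 payments (last $18.55); total interest = total paid − $880.00 = $1,686.27.
At $70.22/mo: 15 payments (last $52.65); total interest $155.73.
Payments saved = 127 − 15 = 112.

112 fewer payments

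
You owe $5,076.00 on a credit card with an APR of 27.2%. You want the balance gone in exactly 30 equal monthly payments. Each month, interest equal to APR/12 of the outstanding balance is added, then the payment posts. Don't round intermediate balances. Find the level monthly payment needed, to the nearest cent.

Monthly rate r = 27.2%/12 = 2.26667% = 0.0226667.
Level-payment amortization: P = B₀·r / (1 − (1+r)^(−n)) = 5076.00·0.0226667 / (1 − 1.02267^(−30)).
Denominator 1 − (1+r)^(−30) = 0.489522055.
P = 115.056 / 0.489522055 ≈ 235.04.

$235.04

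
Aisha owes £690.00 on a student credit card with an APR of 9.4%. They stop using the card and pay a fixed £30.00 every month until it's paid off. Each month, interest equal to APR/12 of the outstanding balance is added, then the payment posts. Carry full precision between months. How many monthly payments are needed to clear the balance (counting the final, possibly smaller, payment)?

26 payments

Monthly rate r = 9.4%/12 = 0.783333% = 0.00783333.
Recurrence: B ← B·(1+r) − £30.00.
Month 1: interest £5.40; balance after payment £665.40.
Month 2: interest £5.21; balance after payment £640.62.
Closed form: n = −ln(1 − rB₀/P)/ln(1+r) = −ln(0.81983)/ln(1.00783) ≈ 25.459, so the balance reaches zero during payment 26.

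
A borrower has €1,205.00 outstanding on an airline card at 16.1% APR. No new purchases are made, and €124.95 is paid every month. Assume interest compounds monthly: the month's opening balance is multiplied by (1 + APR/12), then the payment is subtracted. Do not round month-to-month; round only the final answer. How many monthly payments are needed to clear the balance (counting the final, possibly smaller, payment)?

Monthly rate r = 16.1%/12 = 1.34167% = 0.0134167.
Recurrence: B ← B·(1+r) − €124.95.
Month 1: interest €16.17; balance after payment €1,096.22.
Month 2: interest €14.71; balance after payment €985.97.
Closed form: n = −ln(1 − rB₀/P)/ln(1+r) = −ln(0.87061)/ln(1.01342) ≈ 10.397, so the balance reaches zero during payment 11.

11 months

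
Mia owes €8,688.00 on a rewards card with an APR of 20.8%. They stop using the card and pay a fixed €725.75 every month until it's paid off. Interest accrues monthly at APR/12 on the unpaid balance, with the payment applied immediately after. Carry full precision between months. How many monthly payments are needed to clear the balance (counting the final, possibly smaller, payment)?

Monthly rate r = 20.8%/12 = 1.73333% = 0.0173333.
Recurrence: B ← B·(1+r) − €725.75.
Month 1: interest €150.59; balance after payment €8,112.84.
Month 2: interest €140.62; balance after payment €7,527.71.
Closed form: n = −ln(1 − rB₀/P)/ln(1+r) = −ln(0.7925)/ln(1.01733) ≈ 13.533, so the balance reaches zero during payment 14.

14 months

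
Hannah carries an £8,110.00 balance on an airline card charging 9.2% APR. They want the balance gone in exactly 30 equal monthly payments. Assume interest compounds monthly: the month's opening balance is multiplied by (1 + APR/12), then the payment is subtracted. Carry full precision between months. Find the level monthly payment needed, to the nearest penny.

Monthly rate r = 9.2%/12 = 0.766667% = 0.00766667.
Level-payment amortization: P = B₀·r / (1 − (1+r)^(−n)) = 8110.00·0.00766667 / (1 − 1.00767^(−30)).
Denominator 1 − (1+r)^(−30) = 0.204769138.
P = 62.1767 / 0.204769138 ≈ 303.64.

£303.64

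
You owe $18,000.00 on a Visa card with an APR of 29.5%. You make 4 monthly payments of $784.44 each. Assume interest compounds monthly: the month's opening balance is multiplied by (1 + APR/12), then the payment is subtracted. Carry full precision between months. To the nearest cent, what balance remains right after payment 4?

Monthly rate r = 29.5%/12 = 2.45833% = 0.0245833.
Each month: B ← B·(1+r) − $784.44.
Month 1: interest $442.50; balance after payment $17,658.06.
Month 2: interest $434.09; balance after payment $17,307.71.
Month 3: interest $425.48; balance after payment $16,948.76.
Month 4: interest $416.66; balance after payment $16,580.97.

$16,580.97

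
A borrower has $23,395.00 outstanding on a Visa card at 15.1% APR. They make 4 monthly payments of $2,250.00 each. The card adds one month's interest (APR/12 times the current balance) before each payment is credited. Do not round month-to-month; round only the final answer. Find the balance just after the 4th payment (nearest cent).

$15,423.66

Monthly rate r = 15.1%/12 = 1.25833% = 0.0125833.
Each month: B ← B·(1+r) − $2,250.00.
Month 1: interest $294.39; balance after payment $21,439.39.
Month 2: interest $269.78; balance after payment $19,459.17.
Month 3: interest $244.86; balance after payment $17,454.03.
Month 4: interest $219.63; balance after payment $15,423.66.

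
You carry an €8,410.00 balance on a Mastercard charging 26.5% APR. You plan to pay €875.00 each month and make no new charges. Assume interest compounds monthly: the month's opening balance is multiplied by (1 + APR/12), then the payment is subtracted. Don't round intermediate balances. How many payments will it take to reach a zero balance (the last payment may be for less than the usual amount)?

11 payments

Monthly rate r = 26.5%/12 = 2.20833% = 0.0220833.
Recurrence: B ← B·(1+r) − €875.00.
Month 1: interest €185.72; balance after payment €7,720.72.
Month 2: interest €170.50; balance after payment €7,016.22.
Closed form: n = −ln(1 − rB₀/P)/ln(1+r) = −ln(0.78775)/ln(1.02208) ≈ 10.922, so the balance reaches zero during payment 11.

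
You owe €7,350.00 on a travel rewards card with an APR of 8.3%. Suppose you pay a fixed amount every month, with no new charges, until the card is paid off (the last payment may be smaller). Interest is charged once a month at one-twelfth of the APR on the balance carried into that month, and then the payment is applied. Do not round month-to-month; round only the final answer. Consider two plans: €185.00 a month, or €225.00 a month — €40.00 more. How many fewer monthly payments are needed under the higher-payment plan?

Monthly rate r = 8.3%/12 = 0.691667% = 0.00691667.
At €185.00/mo: n = ⌈−ln(1 − rB₀/P)/ln(1+r)⌉ = 47 payments (last €113.75); total interest = total paid − €7,350.00 = €1,273.75.
At €225.00/mo: 38 payments (last €35.22); total interest €1,010.22.
Payments saved = 47 − 38 = 9.

9 fewer payments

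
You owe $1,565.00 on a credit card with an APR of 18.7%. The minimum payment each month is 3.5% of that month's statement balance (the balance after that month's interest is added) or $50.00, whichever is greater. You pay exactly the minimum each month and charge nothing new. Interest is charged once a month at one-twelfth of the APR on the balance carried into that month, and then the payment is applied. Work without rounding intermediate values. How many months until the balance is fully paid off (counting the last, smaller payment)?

Monthly rate r = 18.7%/12 = 1.55833% = 0.0155833.
While 3.5% of the post-interest balance exceeds $50.00, each month B ← (B·(1+r))·(1 − 0.035), i.e. B shrinks by the factor (1+r)·0.965 = 0.98004.
This holds for months 1–6. Entering month 7 the balance is $1,386.67; 3.5% of the post-interest balance is now below $50.00, so the flat $50.00 minimum applies from here.
From month 7 a fixed $50.00 at rate r clears $1,386.67 in 37 more payments. Total: 6 + 37 = 43 months.

43 months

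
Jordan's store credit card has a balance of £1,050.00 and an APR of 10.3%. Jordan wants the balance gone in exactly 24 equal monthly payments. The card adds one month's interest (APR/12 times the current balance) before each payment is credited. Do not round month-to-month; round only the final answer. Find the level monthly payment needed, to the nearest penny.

£48.60

Monthly rate r = 10.3%/12 = 0.858333% = 0.00858333.
Level-payment amortization: P = B₀·r / (1 − (1+r)^(−n)) = 1050.00·0.00858333 / (1 − 1.00858^(−24)).
Denominator 1 − (1+r)^(−24) = 0.185451204.
P = 9.0125 / 0.185451204 ≈ 48.60.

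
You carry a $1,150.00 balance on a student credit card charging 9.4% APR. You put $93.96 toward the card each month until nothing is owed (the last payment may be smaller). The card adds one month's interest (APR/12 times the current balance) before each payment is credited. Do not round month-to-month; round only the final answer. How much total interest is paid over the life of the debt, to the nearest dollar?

$64

Monthly rate r = 9.4%/12 = 0.783333% = 0.00783333.
Payoff takes n = ⌈−ln(1 − rB₀/P)/ln(1+r)⌉ = ⌈12.917⌉ = 13 payments; the last is $86.16.
Total paid = 12·$93.96 + $86.16 = $1,213.68.
Total interest = total paid − principal = $1,213.68 − $1,150.00 = $63.68.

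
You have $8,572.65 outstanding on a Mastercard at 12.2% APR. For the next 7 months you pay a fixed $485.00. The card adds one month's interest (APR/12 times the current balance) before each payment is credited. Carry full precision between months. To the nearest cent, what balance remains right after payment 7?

Monthly rate r = 12.2%/12 = 1.01667% = 0.0101667.
Each month: B ← B·(1+r) − $485.00.
Month 1: interest $87.16; balance after payment $8,174.81.
Month 2: interest $83.11; balance after payment $7,772.92.
Month 3: interest $79.02; balance after payment $7,366.94.
Month 4: interest $74.90; balance after payment $6,956.84.
Month 5: interest $70.73; balance after payment $6,542.57.
Month 6: interest $66.52; balance after payment $6,124.08.
Month 7: interest $62.26; balance after payment $5,701.34.

$5,701.34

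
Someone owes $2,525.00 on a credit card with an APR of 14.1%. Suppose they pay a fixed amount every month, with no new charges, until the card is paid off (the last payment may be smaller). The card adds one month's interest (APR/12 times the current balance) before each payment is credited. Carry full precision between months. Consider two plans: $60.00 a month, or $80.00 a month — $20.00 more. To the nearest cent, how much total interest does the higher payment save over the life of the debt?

Monthly rate r = 14.1%/12 = 1.175% = 0.01175.
At $60.00/mo: n = ⌈−ln(1 − rB₀/P)/ln(1+r)⌉ = 59 payments (last $23.91); total interest = total paid − $2,525.00 = $978.91.
At $80.00/mo: 40 payments (last $53.67); total interest $648.67.
Interest saved = $978.91 − $648.67 = $330.24.

$330.24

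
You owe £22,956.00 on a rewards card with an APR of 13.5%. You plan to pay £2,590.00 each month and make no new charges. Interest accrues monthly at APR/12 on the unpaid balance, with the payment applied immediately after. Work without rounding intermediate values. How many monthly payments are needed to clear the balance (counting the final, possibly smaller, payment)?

10 months

Monthly rate r = 13.5%/12 = 1.125% = 0.01125.
Recurrence: B ← B·(1+r) − £2,590.00.
Month 1: interest £258.25; balance after payment £20,624.26.
Month 2: interest £232.02; balance after payment £18,266.28.
Closed form: n = −ln(1 − rB₀/P)/ln(1+r) = −ln(0.90029)/ln(1.01125) ≈ 9.389, so the balance reaches zero during payment 10.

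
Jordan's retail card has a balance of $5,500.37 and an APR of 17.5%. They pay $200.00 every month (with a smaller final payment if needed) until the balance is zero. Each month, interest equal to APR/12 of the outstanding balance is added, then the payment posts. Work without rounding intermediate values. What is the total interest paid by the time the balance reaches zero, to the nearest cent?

Monthly rate r = 17.5%/12 = 1.45833% = 0.0145833.
Payoff takes n = ⌈−ln(1 − rB₀/P)/ln(1+r)⌉ = ⌈35.406⌉ = 36 payments; the last is $81.54.
Total paid = 35·$200.00 + $81.54 = $7,081.54.
Total interest = total paid − principal = $7,081.54 − $5,500.37 = $1,581.17.

$1,581.17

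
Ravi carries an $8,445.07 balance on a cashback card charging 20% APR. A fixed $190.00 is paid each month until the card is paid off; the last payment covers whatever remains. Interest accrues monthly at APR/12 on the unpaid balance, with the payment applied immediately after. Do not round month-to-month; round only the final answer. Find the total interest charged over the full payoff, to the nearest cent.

$7,074.76

Monthly rate r = 20%/12 = 1.66667% = 0.0166667.
Payoff takes n = ⌈−ln(1 − rB₀/P)/ln(1+r)⌉ = ⌈81.682⌉ = 82 payments; the last is $129.83.
Total paid = 81·$190.00 + $129.83 = $15,519.83.
Total interest = total paid − principal = $15,519.83 − $8,445.07 = $7,074.76.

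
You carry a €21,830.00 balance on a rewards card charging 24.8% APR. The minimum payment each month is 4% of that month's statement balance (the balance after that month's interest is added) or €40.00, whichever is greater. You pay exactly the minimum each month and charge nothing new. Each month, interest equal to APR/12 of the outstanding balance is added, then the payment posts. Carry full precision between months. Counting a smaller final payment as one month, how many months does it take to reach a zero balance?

187 months

Monthly rate r = 24.8%/12 = 2.06667% = 0.0206667.
While 4% of the post-interest balance exceeds €40.00, each month B ← (B·(1+r))·(1 − 0.04), i.e. B shrinks by the factor (1+r)·0.96 = 0.97984.
This holds for months 1–153. Entering month 154 the balance is €967.82; 4% of the post-interest balance is now below €40.00, so the flat €40.00 minimum applies from here.
From month 154 a fixed €40.00 at rate r clears €967.82 in 34 more payments. Total: 153 + 34 = 187 months.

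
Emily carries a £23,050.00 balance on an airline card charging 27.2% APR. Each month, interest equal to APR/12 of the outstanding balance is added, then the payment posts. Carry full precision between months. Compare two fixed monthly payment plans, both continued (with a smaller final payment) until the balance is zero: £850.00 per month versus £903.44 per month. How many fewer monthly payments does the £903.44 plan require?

Monthly rate r = 27.2%/12 = 2.26667% = 0.0226667.
At £850.00/mo: n = ⌈−ln(1 − rB₀/P)/ln(1+r)⌉ = 43 payments (last £467.89); total interest = total paid − £23,050.00 = £13,117.89.
At £903.44/mo: 39 payments (last £476.69); total interest £11,757.41.
Payments saved = 43 − 39 = 4.

4 fewer payments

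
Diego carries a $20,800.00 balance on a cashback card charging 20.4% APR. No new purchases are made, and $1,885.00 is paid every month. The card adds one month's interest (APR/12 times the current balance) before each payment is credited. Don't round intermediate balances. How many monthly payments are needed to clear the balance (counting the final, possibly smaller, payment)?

13 months

Monthly rate r = 20.4%/12 = 1.7% = 0.017.
Recurrence: B ← B·(1+r) − $1,885.00.
Month 1: interest $353.60; balance after payment $19,268.60.
Month 2: interest $327.57; balance after payment $17,711.17.
Closed form: n = −ln(1 − rB₀/P)/ln(1+r) = −ln(0.81241)/ln(1.017) ≈ 12.324, so the balance reaches zero during payment 13.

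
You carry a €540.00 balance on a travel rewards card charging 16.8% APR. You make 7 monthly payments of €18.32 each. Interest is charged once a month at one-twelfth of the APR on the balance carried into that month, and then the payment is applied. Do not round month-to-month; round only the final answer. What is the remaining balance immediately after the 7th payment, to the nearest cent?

€461.44

Monthly rate r = 16.8%/12 = 1.4% = 0.014.
Each month: B ← B·(1+r) − €18.32.
Month 1: interest €7.56; balance after payment €529.24.
Month 2: interest €7.41; balance after payment €518.33.
Month 3: interest €7.26; balance after payment €507.27.
Month 4: interest €7.10; balance after payment €496.05.
Month 5: interest €6.94; balance after payment €484.67.
Month 6: interest €6.79; balance after payment €473.14.
Month 7: interest €6.62; balance after payment €461.44.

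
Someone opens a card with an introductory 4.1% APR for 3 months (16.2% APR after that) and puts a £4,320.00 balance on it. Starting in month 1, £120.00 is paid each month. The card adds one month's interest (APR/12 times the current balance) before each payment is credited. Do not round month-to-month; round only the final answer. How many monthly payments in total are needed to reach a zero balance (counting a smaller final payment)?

48 months

Promo months 1–3 at r₀ = 4.1%/12 = 0.00341667; months 4+ at r₁ = 16.2%/12 = 0.0135.
After month 3: iterate B ← B·(1+r₀) − £120.00 for 3 months → £4,003.20.
Then at r₁ with £120.00/mo: n₂ = −ln(1 − r₁·B/P)/ln(1+r₁) ≈ 44.63 → 45 more payments.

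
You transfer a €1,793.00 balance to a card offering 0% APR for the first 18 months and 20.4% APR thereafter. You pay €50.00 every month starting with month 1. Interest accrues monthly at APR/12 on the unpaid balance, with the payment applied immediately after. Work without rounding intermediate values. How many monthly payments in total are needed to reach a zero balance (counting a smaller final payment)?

40 months

Promo months 1–18 at r₀ = 0%/12 = 0; months 19+ at r₁ = 20.4%/12 = 0.017.
After month 18 (no interest yet): B = €1,793.00 − 18·€50.00 = €893.00.
Then at r₁ with €50.00/mo: n₂ = −ln(1 − r₁·B/P)/ln(1+r₁) ≈ 21.47 → 22 more payments.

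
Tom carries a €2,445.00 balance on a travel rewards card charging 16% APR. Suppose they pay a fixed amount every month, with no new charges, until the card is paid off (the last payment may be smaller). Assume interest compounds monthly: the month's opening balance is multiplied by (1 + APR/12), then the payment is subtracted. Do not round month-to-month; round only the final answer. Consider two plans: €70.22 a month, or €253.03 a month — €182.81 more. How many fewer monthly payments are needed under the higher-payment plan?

37 fewer payments

Monthly rate r = 16%/12 = 1.33333% = 0.0133333.
At €70.22/mo: n = ⌈−ln(1 − rB₀/P)/ln(1+r)⌉ = 48 payments (last €8.38); total interest = total paid − €2,445.00 = €863.72.
At €253.03/mo: 11 payments (last €105.01); total interest €190.31.
Payments saved = 48 − 11 = 37.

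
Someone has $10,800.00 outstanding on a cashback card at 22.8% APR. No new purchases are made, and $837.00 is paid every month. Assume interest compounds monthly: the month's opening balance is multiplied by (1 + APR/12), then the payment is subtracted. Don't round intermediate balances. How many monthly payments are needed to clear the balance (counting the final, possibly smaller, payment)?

Monthly rate r = 22.8%/12 = 1.9% = 0.019.
Recurrence: B ← B·(1+r) − $837.00.
Month 1: interest $205.20; balance after payment $10,168.20.
Month 2: interest $193.20; balance after payment $9,524.40.
Closed form: n = −ln(1 − rB₀/P)/ln(1+r) = −ln(0.75484)/ln(1.019) ≈ 14.943, so the balance reaches zero during payment 15.

15 payments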